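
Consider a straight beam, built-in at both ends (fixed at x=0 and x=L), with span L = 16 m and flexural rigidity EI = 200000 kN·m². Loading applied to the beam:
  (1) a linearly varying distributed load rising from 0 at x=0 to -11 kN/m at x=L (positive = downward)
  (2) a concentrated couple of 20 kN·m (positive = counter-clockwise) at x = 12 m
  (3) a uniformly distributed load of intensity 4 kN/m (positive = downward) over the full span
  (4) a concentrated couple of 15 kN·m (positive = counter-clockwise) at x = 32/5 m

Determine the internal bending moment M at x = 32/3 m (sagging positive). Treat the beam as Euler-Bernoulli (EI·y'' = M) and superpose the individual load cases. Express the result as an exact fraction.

M(32/3) = -22481/1620 kN·m

Load 1 — triangular load w₀=-11 kN/m (0→w₀ over full span):
  M_1 = 3w₀Lx/20 - w₀L²/30 - w₀x³/(6L) = 3·(-11)·16·(32/3)/20 - (-11)·16²/30 - (-11)·(32/3)³/(6·16) = -19712/405 kN·m
Load 2 — applied couple M₀=20 kN·m at a=12 m (b=L-a=4):
  M_2 = R_Ax - M_A  [x≤a] with R_A=45/32, M_A=25/4 = (45/32)·(32/3) - (25/4) = 35/4 kN·m
Load 3 — uniform load w=4 kN/m over full span:
  M_3 = wLx/2 - wL²/12 - wx²/2 = 4·16·(32/3)/2 - 4·16²/12 - 4·(32/3)²/2 = 256/9 kN·m
Load 4 — applied couple M₀=15 kN·m at a=32/5 m (b=L-a=48/5):
  M_4 = R_Ax - M_A - M₀  [x>a] with R_A=27/20, M_A=9/5 = (27/20)·(32/3) - (9/5) - 15 = -12/5 kN·m
Superposition: M = Σ M_i = -22481/1620 kN·m ≈ -13.877160 kN·m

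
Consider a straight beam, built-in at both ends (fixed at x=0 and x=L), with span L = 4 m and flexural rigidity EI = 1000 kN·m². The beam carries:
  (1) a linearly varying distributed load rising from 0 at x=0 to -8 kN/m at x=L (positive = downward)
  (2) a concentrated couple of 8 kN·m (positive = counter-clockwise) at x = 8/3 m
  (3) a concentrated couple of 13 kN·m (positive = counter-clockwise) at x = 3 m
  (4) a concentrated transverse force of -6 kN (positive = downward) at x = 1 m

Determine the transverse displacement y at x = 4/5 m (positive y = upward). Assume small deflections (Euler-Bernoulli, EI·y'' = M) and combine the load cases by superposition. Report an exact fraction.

y(4/5) = -1289/281250000 m

Load 1 — triangular load w₀=-8 kN/m (0→w₀ over full span):
  y_1 = -w₀x²(L-x)²(x+2L)/(120LEI) = -(-8)·(4/5)²·(4-(4/5))²·((4/5)+2·4)/(120·4·1000) = 5632/5859375 m
Load 2 — applied couple M₀=8 kN·m at a=8/3 m (b=L-a=4/3):
  y_2 = (R_Ax³/6 - M_Ax²/2)/EI  [x≤a] with R_A=8/3, M_A=8/3 = ((8/3)·(4/5)³/6 - (8/3)·(4/5)²/2)/1000 = -88/140625 m
Load 3 — applied couple M₀=13 kN·m at a=3 m (b=L-a=1):
  y_3 = (R_Ax³/6 - M_Ax²/2)/EI  [x≤a] with R_A=117/32, M_A=65/16 = ((117/32)·(4/5)³/6 - (65/16)·(4/5)²/2)/1000 = -247/250000 m
Load 4 — point force P=-6 kN at a=1 m (b=L-a=3):
  y_4 = -Pb²x²(3aL-(3a+b)x)/(6L³EI)  [x≤a] = -(-6)·3²·(4/5)²·(3·1·4-(3·1+3)·(4/5))/(6·4³·1000) = 81/125000 m
Superposition: y = Σ y_i = -1289/281250000 m ≈ -0.000005 m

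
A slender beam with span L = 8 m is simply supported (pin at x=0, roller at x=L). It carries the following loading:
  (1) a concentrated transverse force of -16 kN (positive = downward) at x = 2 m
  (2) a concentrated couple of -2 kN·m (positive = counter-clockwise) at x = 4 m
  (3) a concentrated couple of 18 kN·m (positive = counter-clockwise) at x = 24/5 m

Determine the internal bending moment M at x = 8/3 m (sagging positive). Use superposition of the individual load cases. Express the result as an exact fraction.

Load 1 — point force P=-16 kN at a=2 m (b=L-a=6):
  M_1 = Pa(L-x)/L  [x>a] = (-16)·2·(8-(8/3))/8 = -64/3 kN·m
Load 2 — applied couple M₀=-2 kN·m at a=4 m (b=L-a=4):
  M_2 = M₀x/L  [x≤a] = (-2)·(8/3)/8 = -2/3 kN·m
Load 3 — applied couple M₀=18 kN·m at a=24/5 m (b=L-a=16/5):
  M_3 = M₀x/L  [x≤a] = 18·(8/3)/8 = 6 kN·m
Superposition: M = Σ M_i = -16 kN·m ≈ -16.000000 kN·m

M(8/3) = -16 kN·m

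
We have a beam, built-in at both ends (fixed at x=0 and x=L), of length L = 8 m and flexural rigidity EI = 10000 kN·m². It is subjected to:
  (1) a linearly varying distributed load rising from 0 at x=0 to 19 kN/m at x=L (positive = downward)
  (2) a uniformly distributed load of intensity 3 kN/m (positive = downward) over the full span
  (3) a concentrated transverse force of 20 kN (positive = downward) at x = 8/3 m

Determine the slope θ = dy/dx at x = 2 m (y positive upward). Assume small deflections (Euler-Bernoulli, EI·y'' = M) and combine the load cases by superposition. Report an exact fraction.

θ(2) = -12029/1800000 rad

Load 1 — triangular load w₀=19 kN/m (0→w₀ over full span):
  θ_1 = -w₀(2x(L-x)(L-2x)(x+2L)+x²(L-x)²)/(120LEI) = -19·(2·2·(8-2)·(8-2·2)·(2+2·8)+2²·(8-2)²)/(120·8·10000) = -741/200000 rad
Load 2 — uniform load w=3 kN/m over full span:
  θ_2 = -wx(L-x)(L-2x)/(12EI) = -3·2·(8-2)·(8-2·2)/(12·10000) = -3/2500 rad
Load 3 — point force P=20 kN at a=8/3 m (b=L-a=16/3):
  θ_3 = -Pb²x(2aL-(3a+b)x)/(2L³EI)  [x≤a] = -20·(16/3)²·2·(2·(8/3)·8-(3·(8/3)+(16/3))·2)/(2·8³·10000) = -2/1125 rad
Superposition: θ = Σ θ_i = -12029/1800000 rad ≈ -0.006683 rad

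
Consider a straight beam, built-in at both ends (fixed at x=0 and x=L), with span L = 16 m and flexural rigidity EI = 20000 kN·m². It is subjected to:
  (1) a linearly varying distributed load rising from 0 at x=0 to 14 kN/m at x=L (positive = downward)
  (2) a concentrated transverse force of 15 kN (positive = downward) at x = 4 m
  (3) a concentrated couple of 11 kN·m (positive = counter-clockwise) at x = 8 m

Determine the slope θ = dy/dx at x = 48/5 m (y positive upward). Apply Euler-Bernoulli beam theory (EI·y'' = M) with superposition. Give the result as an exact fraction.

θ(48/5) = 4659/781250 rad

Load 1 — triangular load w₀=14 kN/m (0→w₀ over full span):
  θ_1 = -w₀(2x(L-x)(L-2x)(x+2L)+x²(L-x)²)/(120LEI) = -14·(2·(48/5)·(16-(48/5))·(16-2·(48/5))·((48/5)+2·16)+(48/5)²·(16-(48/5))²)/(120·16·20000) = 1792/390625 rad
Load 2 — point force P=15 kN at a=4 m (b=L-a=12):
  θ_2 = Pa²(L-x)(2bL-(3b+a)(L-x))/(2L³EI)  [x>a] = 15·4²·(16-(48/5))·(2·12·16-(3·12+4)·(16-(48/5)))/(2·16³·20000) = 3/2500 rad
Load 3 — applied couple M₀=11 kN·m at a=8 m (b=L-a=8):
  θ_3 = (R_Ax²/2 - M_Ax - M₀(x-a))/EI  [x>a] with R_A=33/32, M_A=11/4 = ((33/32)·(48/5)²/2 - (11/4)·(48/5) - 11·((48/5)-8))/20000 = 11/62500 rad
Superposition: θ = Σ θ_i = 4659/781250 rad ≈ 0.005964 rad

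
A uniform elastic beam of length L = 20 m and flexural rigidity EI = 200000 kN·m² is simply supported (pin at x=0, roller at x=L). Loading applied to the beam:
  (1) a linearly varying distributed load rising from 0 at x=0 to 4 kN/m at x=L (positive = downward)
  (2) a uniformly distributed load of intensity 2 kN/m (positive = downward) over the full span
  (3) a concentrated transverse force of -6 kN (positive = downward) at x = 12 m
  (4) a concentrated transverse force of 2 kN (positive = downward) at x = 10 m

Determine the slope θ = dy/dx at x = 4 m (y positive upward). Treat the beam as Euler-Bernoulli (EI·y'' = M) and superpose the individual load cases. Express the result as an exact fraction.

Load 1 — triangular load w₀=4 kN/m (0→w₀ over full span):
  θ_1 = -w₀(7L⁴-30L²x²+15x⁴)/(360LEI) = -4·(7·20⁴-30·20²·4²+15·4⁴)/(360·20·200000) = -364/140625 rad
Load 2 — uniform load w=2 kN/m over full span:
  θ_2 = -w(L³-6Lx²+4x³)/(24EI) = -2·(20³-6·20·4²+4·4³)/(24·200000) = -33/12500 rad
Load 3 — point force P=-6 kN at a=12 m (b=L-a=8):
  θ_3 = -Pb(L²-b²-3x²)/(6LEI)  [x≤a] = -(-6)·8·(20²-8²-3·4²)/(6·20·200000) = 9/15625 rad
Load 4 — point force P=2 kN at a=10 m (b=L-a=10):
  θ_4 = -Pb(L²-b²-3x²)/(6LEI)  [x≤a] = -2·10·(20²-10²-3·4²)/(6·20·200000) = -21/100000 rad
Superposition: θ = Σ θ_i = -21881/4500000 rad ≈ -0.004862 rad

θ(4) = -21881/4500000 rad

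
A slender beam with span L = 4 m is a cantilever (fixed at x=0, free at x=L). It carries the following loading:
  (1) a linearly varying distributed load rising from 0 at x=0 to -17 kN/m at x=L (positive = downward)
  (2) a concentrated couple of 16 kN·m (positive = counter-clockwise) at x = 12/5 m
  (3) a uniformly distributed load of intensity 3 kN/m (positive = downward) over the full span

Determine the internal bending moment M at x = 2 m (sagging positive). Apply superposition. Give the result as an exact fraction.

M(2) = 115/3 kN·m

Load 1 — triangular load w₀=-17 kN/m (0→w₀ over full span):
  M_1 = w₀Lx/2 - w₀L²/3 - w₀x³/(6L) = (-17)·4·2/2 - (-17)·4²/3 - (-17)·2³/(6·4) = 85/3 kN·m
Load 2 — applied couple M₀=16 kN·m at a=12/5 m (b=L-a=8/5):
  M_2 = M₀  [x≤a] = 16 = 16 kN·m
Load 3 — uniform load w=3 kN/m over full span:
  M_3 = -w(L-x)²/2 = -3·(4-2)²/2 = -6 kN·m
Superposition: M = Σ M_i = 115/3 kN·m ≈ 38.333333 kN·m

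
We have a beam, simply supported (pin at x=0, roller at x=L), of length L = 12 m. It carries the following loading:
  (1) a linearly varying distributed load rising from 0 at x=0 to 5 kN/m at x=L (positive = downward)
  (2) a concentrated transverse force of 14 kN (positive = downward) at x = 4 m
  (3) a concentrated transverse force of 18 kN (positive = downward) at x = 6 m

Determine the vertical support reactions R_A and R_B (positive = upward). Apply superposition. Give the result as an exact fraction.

Load 1 — triangular load w₀=5 kN/m (0→w₀ over full span):
  R_A = w₀L/6 = 5·12/6 = 10 kN
  R_B = w₀L/3 = 5·12/3 = 20 kN
Load 2 — point force P=14 kN at a=4 m (b=L-a=8):
  R_A = Pb/L = 14·8/12 = 28/3 kN
  R_B = Pa/L = 14·4/12 = 14/3 kN
Load 3 — point force P=18 kN at a=6 m (b=L-a=6):
  R_A = Pb/L = 18·6/12 = 9 kN
  R_B = Pa/L = 18·6/12 = 9 kN
Superposition: R_A = 85/3 kN, R_B = 101/3 kN

R_A = 85/3 kN, R_B = 101/3 kN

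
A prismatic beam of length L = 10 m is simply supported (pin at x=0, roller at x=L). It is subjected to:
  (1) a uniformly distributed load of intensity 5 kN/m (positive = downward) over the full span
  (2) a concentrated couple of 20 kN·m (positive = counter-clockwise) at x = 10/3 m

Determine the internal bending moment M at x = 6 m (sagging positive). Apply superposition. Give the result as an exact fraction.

Load 1 — uniform load w=5 kN/m over full span:
  M_1 = wx(L-x)/2 = 5·6·(10-6)/2 = 60 kN·m
Load 2 — applied couple M₀=20 kN·m at a=10/3 m (b=L-a=20/3):
  M_2 = M₀x/L - M₀  [x>a] = 20·6/10 - 20 = -8 kN·m
Superposition: M = Σ M_i = 52 kN·m ≈ 52.000000 kN·m

M(6) = 52 kN·m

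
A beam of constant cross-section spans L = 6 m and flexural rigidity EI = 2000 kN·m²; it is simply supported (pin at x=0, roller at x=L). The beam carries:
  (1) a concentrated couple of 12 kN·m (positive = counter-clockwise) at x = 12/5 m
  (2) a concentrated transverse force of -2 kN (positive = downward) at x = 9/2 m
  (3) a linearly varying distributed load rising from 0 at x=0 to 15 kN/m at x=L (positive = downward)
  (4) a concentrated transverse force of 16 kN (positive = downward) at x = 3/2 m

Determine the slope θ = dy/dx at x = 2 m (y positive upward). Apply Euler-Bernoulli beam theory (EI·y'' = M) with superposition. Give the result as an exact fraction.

θ(2) = -44873/2400000 rad

Load 1 — applied couple M₀=12 kN·m at a=12/5 m (b=L-a=18/5):
  θ_1 = (M₀x²/(2L)+C₁)/EI  [x≤a] with C₁=M₀(3b²-L²)/(6L)=24/25 = (12·2²/(2·6)+(24/25))/2000 = 31/12500 rad
Load 2 — point force P=-2 kN at a=9/2 m (b=L-a=3/2):
  θ_2 = -Pb(L²-b²-3x²)/(6LEI)  [x≤a] = -(-2)·(3/2)·(6²-(3/2)²-3·2²)/(6·6·2000) = 29/32000 rad
Load 3 — triangular load w₀=15 kN/m (0→w₀ over full span):
  θ_3 = -w₀(7L⁴-30L²x²+15x⁴)/(360LEI) = -15·(7·6⁴-30·6²·2²+15·2⁴)/(360·6·2000) = -13/750 rad
Load 4 — point force P=16 kN at a=3/2 m (b=L-a=9/2):
  θ_4 = -Pa(2L²-6Lx+3x²+a²)/(6LEI)  [x>a] = -16·(3/2)·(2·6²-6·6·2+3·2²+(3/2)²)/(6·6·2000) = -19/4000 rad
Superposition: θ = Σ θ_i = -44873/2400000 rad ≈ -0.018697 rad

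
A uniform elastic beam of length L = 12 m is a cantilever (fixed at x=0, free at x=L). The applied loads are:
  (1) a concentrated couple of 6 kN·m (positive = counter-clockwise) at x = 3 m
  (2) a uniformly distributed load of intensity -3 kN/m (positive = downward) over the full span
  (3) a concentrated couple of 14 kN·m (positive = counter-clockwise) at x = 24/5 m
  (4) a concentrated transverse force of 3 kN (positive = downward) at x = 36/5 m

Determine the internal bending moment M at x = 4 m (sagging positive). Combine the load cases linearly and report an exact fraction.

M(4) = 502/5 kN·m

Load 1 — applied couple M₀=6 kN·m at a=3 m (b=L-a=9):
  M_1 = 0  [x>a] = 0 kN·m
Load 2 — uniform load w=-3 kN/m over full span:
  M_2 = -w(L-x)²/2 = -(-3)·(12-4)²/2 = 96 kN·m
Load 3 — applied couple M₀=14 kN·m at a=24/5 m (b=L-a=36/5):
  M_3 = M₀  [x≤a] = 14 = 14 kN·m
Load 4 — point force P=3 kN at a=36/5 m (b=L-a=24/5):
  M_4 = -P(a-x)  [x≤a] = -3·((36/5)-4) = -48/5 kN·m
Superposition: M = Σ M_i = 502/5 kN·m ≈ 100.400000 kN·m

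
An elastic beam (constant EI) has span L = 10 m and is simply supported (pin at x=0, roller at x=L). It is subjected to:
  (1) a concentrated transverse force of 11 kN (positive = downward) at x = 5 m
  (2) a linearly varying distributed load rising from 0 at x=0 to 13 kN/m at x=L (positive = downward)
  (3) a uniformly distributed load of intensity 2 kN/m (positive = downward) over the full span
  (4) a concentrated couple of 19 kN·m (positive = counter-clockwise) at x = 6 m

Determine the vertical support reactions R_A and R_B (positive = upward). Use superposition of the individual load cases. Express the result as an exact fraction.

R_A = 586/15 kN, R_B = 854/15 kN

Load 1 — point force P=11 kN at a=5 m (b=L-a=5):
  R_A = Pb/L = 11·5/10 = 11/2 kN
  R_B = Pa/L = 11·5/10 = 11/2 kN
Load 2 — triangular load w₀=13 kN/m (0→w₀ over full span):
  R_A = w₀L/6 = 13·10/6 = 65/3 kN
  R_B = w₀L/3 = 13·10/3 = 130/3 kN
Load 3 — uniform load w=2 kN/m over full span:
  R_A = wL/2 = 2·10/2 = 10 kN
  R_B = wL/2 = 2·10/2 = 10 kN
Load 4 — applied couple M₀=19 kN·m at a=6 m (b=L-a=4):
  R_A = M₀/L = 19/10 kN
  R_B = -M₀/L = -19/10 kN
Superposition: R_A = 586/15 kN, R_B = 854/15 kN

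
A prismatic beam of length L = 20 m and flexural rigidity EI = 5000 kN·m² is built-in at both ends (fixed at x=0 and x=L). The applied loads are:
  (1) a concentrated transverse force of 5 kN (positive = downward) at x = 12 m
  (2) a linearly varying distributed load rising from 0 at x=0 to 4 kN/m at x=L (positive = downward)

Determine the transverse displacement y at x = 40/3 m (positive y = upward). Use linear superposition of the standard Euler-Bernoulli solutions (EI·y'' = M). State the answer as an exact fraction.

y(40/3) = -15716/91125 m

Load 1 — point force P=5 kN at a=12 m (b=L-a=8):
  y_1 = -Pa²(L-x)²(3bL-(3b+a)(L-x))/(6L³EI)  [x>a] = -5·12²·(20-(40/3))²·(3·8·20-(3·8+12)·(20-(40/3)))/(6·20³·5000) = -4/125 m
Load 2 — triangular load w₀=4 kN/m (0→w₀ over full span):
  y_2 = -w₀x²(L-x)²(x+2L)/(120LEI) = -4·(40/3)²·(20-(40/3))²·((40/3)+2·20)/(120·20·5000) = -512/3645 m
Superposition: y = Σ y_i = -15716/91125 m ≈ -0.172466 m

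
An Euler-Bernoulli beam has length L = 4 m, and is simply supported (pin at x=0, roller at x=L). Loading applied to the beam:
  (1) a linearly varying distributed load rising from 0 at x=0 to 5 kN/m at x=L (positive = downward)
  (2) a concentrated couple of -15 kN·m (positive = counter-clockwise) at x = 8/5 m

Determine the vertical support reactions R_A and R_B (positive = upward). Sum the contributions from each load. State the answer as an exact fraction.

Load 1 — triangular load w₀=5 kN/m (0→w₀ over full span):
  R_A = w₀L/6 = 5·4/6 = 10/3 kN
  R_B = w₀L/3 = 5·4/3 = 20/3 kN
Load 2 — applied couple M₀=-15 kN·m at a=8/5 m (b=L-a=12/5):
  R_A = M₀/L = (-15)/4 = -15/4 kN
  R_B = -M₀/L = -(-15)/4 = 15/4 kN
Superposition: R_A = -5/12 kN, R_B = 125/12 kN

R_A = -5/12 kN, R_B = 125/12 kN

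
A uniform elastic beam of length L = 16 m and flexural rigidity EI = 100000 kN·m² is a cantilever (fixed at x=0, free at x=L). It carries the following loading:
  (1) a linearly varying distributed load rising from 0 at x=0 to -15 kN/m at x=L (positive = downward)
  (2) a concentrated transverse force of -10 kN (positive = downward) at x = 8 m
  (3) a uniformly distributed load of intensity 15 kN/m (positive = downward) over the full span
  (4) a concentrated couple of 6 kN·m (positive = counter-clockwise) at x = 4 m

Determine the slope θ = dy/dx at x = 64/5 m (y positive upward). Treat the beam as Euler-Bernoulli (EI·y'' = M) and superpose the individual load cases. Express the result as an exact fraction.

Load 1 — triangular load w₀=-15 kN/m (0→w₀ over full span):
  θ_1 = (w₀Lx²/4-w₀L²x/3-w₀x⁴/(24L))/EI = ((-15)·16·(64/5)²/4-(-15)·16²·(64/5)/3-(-15)·(64/5)⁴/(24·16))/100000 = 29696/390625 rad
Load 2 — point force P=-10 kN at a=8 m (b=L-a=8):
  θ_2 = -Pa²/(2EI)  [x>a] = -(-10)·8²/(2·100000) = 2/625 rad
Load 3 — uniform load w=15 kN/m over full span:
  θ_3 = -wx(x²-3Lx+3L²)/(6EI) = -15·(64/5)·((64/5)²-3·16·(64/5)+3·16²)/(6·100000) = -7936/78125 rad
Load 4 — applied couple M₀=6 kN·m at a=4 m (b=L-a=12):
  θ_4 = M₀a/EI  [x>a] = 6·4/100000 = 3/12500 rad
Superposition: θ = Σ θ_i = -34561/1562500 rad ≈ -0.022119 rad

θ(64/5) = -34561/1562500 rad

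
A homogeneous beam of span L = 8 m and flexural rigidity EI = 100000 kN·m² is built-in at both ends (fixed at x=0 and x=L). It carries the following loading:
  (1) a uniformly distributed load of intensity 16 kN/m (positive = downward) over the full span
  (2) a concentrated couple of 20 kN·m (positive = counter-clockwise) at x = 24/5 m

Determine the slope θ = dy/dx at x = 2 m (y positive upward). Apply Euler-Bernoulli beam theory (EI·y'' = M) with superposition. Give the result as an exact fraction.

Load 1 — uniform load w=16 kN/m over full span:
  θ_1 = -wx(L-x)(L-2x)/(12EI) = -16·2·(8-2)·(8-2·2)/(12·100000) = -2/3125 rad
Load 2 — applied couple M₀=20 kN·m at a=24/5 m (b=L-a=16/5):
  θ_2 = (R_Ax²/2 - M_Ax)/EI  [x≤a] with R_A=18/5, M_A=32/5 = ((18/5)·2²/2 - (32/5)·2)/100000 = -7/125000 rad
Superposition: θ = Σ θ_i = -87/125000 rad ≈ -0.000696 rad

θ(2) = -87/125000 rad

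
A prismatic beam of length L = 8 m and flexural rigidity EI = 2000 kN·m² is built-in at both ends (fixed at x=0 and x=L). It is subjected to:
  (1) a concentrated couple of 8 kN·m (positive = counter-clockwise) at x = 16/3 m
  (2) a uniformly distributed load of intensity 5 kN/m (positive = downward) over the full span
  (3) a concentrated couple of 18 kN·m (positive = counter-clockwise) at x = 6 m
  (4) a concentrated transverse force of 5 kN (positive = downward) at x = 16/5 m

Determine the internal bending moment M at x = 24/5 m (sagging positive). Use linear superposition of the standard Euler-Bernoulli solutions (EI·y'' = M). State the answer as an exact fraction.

M(24/5) = 71351/3000 kN·m

Load 1 — applied couple M₀=8 kN·m at a=16/3 m (b=L-a=8/3):
  M_1 = R_Ax - M_A  [x≤a] with R_A=4/3, M_A=8/3 = (4/3)·(24/5) - (8/3) = 56/15 kN·m
Load 2 — uniform load w=5 kN/m over full span:
  M_2 = wLx/2 - wL²/12 - wx²/2 = 5·8·(24/5)/2 - 5·8²/12 - 5·(24/5)²/2 = 176/15 kN·m
Load 3 — applied couple M₀=18 kN·m at a=6 m (b=L-a=2):
  M_3 = R_Ax - M_A  [x≤a] with R_A=81/32, M_A=45/8 = (81/32)·(24/5) - (45/8) = 261/40 kN·m
Load 4 — point force P=5 kN at a=16/5 m (b=L-a=24/5):
  M_4 = Pa²(a+3b)(L-x)/L³ - Pa²b/L²  [x>a] = 5·(16/5)²·((16/5)+3·(24/5))·(8-(24/5))/8³ - 5·(16/5)²·(24/5)/8² = 224/125 kN·m
Superposition: M = Σ M_i = 71351/3000 kN·m ≈ 23.783667 kN·m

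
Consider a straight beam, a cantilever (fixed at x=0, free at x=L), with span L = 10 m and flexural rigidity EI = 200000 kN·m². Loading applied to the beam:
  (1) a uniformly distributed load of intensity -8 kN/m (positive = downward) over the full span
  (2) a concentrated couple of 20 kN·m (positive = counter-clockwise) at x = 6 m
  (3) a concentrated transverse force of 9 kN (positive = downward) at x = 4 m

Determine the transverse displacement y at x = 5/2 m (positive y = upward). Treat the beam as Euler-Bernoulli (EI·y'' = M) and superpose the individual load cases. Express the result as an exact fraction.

y(5/2) = 329/64000 m

Load 1 — uniform load w=-8 kN/m over full span:
  y_1 = -wx²(x²-4Lx+6L²)/(24EI) = -(-8)·(5/2)²·((5/2)²-4·10·(5/2)+6·10²)/(24·200000) = 27/5120 m
Load 2 — applied couple M₀=20 kN·m at a=6 m (b=L-a=4):
  y_2 = M₀x²/(2EI)  [x≤a] = 20·(5/2)²/(2·200000) = 1/3200 m
Load 3 — point force P=9 kN at a=4 m (b=L-a=6):
  y_3 = -Px²(3a-x)/(6EI)  [x≤a] = -9·(5/2)²·(3·4-(5/2))/(6·200000) = -57/128000 m
Superposition: y = Σ y_i = 329/64000 m ≈ 0.005141 m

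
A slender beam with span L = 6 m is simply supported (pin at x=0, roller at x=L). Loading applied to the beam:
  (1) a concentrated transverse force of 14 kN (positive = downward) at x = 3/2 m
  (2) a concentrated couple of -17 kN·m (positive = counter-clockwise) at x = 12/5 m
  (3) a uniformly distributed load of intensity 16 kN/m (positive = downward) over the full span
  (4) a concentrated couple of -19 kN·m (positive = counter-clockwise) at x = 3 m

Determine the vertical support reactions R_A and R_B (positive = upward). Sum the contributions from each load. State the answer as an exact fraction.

R_A = 105/2 kN, R_B = 115/2 kN

Load 1 — point force P=14 kN at a=3/2 m (b=L-a=9/2):
  R_A = Pb/L = 14·(9/2)/6 = 21/2 kN
  R_B = Pa/L = 14·(3/2)/6 = 7/2 kN
Load 2 — applied couple M₀=-17 kN·m at a=12/5 m (b=L-a=18/5):
  R_A = M₀/L = (-17)/6 = -17/6 kN
  R_B = -M₀/L = -(-17)/6 = 17/6 kN
Load 3 — uniform load w=16 kN/m over full span:
  R_A = wL/2 = 16·6/2 = 48 kN
  R_B = wL/2 = 16·6/2 = 48 kN
Load 4 — applied couple M₀=-19 kN·m at a=3 m (b=L-a=3):
  R_A = M₀/L = (-19)/6 = -19/6 kN
  R_B = -M₀/L = -(-19)/6 = 19/6 kN
Superposition: R_A = 105/2 kN, R_B = 115/2 kN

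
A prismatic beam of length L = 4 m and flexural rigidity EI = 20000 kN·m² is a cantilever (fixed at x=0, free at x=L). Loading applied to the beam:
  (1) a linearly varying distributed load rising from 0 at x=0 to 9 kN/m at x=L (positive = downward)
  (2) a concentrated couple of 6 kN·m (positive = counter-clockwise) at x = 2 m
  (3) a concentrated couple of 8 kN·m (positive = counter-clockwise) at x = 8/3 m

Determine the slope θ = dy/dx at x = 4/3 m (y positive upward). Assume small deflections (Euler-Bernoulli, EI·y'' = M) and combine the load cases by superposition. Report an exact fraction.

θ(4/3) = -1/675 rad

Load 1 — triangular load w₀=9 kN/m (0→w₀ over full span):
  θ_1 = (w₀Lx²/4-w₀L²x/3-w₀x⁴/(24L))/EI = (9·4·(4/3)²/4-9·4²·(4/3)/3-9·(4/3)⁴/(24·4))/20000 = -163/67500 rad
Load 2 — applied couple M₀=6 kN·m at a=2 m (b=L-a=2):
  θ_2 = M₀x/EI  [x≤a] = 6·(4/3)/20000 = 1/2500 rad
Load 3 — applied couple M₀=8 kN·m at a=8/3 m (b=L-a=4/3):
  θ_3 = M₀x/EI  [x≤a] = 8·(4/3)/20000 = 1/1875 rad
Superposition: θ = Σ θ_i = -1/675 rad ≈ -0.001481 rad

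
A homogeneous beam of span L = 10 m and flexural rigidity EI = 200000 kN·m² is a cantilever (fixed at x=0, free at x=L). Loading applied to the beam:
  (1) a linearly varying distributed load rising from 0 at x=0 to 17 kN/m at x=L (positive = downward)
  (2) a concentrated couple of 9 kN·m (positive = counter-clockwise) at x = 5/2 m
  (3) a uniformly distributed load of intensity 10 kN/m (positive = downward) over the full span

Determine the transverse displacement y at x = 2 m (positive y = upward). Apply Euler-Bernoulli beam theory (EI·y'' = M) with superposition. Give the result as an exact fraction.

y(2) = -35171/3750000 m

Load 1 — triangular load w₀=17 kN/m (0→w₀ over full span):
  y_1 = (w₀Lx³/12-w₀L²x²/6-w₀x⁵/(120L))/EI = (17·10·2³/12-17·10²·2²/6-17·2⁵/(120·10))/200000 = -38267/7500000 m
Load 2 — applied couple M₀=9 kN·m at a=5/2 m (b=L-a=15/2):
  y_2 = M₀x²/(2EI)  [x≤a] = 9·2²/(2·200000) = 9/100000 m
Load 3 — uniform load w=10 kN/m over full span:
  y_3 = -wx²(x²-4Lx+6L²)/(24EI) = -10·2²·(2²-4·10·2+6·10²)/(24·200000) = -131/30000 m
Superposition: y = Σ y_i = -35171/3750000 m ≈ -0.009379 m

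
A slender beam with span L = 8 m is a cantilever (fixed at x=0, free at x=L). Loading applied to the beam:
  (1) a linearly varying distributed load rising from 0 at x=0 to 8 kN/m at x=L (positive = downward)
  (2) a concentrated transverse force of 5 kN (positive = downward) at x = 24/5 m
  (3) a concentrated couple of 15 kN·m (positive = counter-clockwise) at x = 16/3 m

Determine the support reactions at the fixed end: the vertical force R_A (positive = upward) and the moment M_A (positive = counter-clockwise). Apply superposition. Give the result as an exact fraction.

R_A = 37 kN, M_A = 539/3 kN·m

Load 1 — triangular load w₀=8 kN/m (0→w₀ over full span):
  R_A = w₀L/2 = 8·8/2 = 32 kN
  M_A = w₀L²/3 = 8·8²/3 = 512/3 kN·m
Load 2 — point force P=5 kN at a=24/5 m (b=L-a=16/5):
  R_A = P = 5 kN
  M_A = Pa = 5·(24/5) = 24 kN·m
Load 3 — applied couple M₀=15 kN·m at a=16/3 m (b=L-a=8/3):
  R_A = 0 kN
  M_A = -M₀ = -15 kN·m
Superposition: R_A = 37 kN, M_A = 539/3 kN·m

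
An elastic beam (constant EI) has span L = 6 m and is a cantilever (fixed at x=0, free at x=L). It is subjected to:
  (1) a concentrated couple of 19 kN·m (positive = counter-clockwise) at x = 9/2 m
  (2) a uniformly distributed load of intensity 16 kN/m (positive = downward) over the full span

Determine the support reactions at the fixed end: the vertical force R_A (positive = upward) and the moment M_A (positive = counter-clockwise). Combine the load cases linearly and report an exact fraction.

R_A = 96 kN, M_A = 269 kN·m

Load 1 — applied couple M₀=19 kN·m at a=9/2 m (b=L-a=3/2):
  R_A = 0 kN
  M_A = -M₀ = -19 kN·m
Load 2 — uniform load w=16 kN/m over full span:
  R_A = wL = 16·6 = 96 kN
  M_A = wL²/2 = 16·6²/2 = 288 kN·m
Superposition: R_A = 96 kN, M_A = 269 kN·m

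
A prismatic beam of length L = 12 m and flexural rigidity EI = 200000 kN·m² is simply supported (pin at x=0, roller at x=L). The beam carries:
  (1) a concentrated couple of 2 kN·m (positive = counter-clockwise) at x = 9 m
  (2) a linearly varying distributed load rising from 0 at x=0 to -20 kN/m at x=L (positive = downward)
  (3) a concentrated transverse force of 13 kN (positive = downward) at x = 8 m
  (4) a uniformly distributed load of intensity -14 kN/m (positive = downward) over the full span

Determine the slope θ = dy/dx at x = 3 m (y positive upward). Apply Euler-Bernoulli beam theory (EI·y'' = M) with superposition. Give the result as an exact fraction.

Load 1 — applied couple M₀=2 kN·m at a=9 m (b=L-a=3):
  θ_1 = (M₀x²/(2L)+C₁)/EI  [x≤a] with C₁=M₀(3b²-L²)/(6L)=-13/4 = (2·3²/(2·12)+(-13/4))/200000 = -1/80000 rad
Load 2 — triangular load w₀=-20 kN/m (0→w₀ over full span):
  θ_2 = -w₀(7L⁴-30L²x²+15x⁴)/(360LEI) = -(-20)·(7·12⁴-30·12²·3²+15·3⁴)/(360·12·200000) = 3981/1600000 rad
Load 3 — point force P=13 kN at a=8 m (b=L-a=4):
  θ_3 = -Pb(L²-b²-3x²)/(6LEI)  [x≤a] = -13·4·(12²-4²-3·3²)/(6·12·200000) = -1313/3600000 rad
Load 4 — uniform load w=-14 kN/m over full span:
  θ_4 = -w(L³-6Lx²+4x³)/(24EI) = -(-14)·(12³-6·12·3²+4·3³)/(24·200000) = 693/200000 rad
Superposition: θ = Σ θ_i = 80293/14400000 rad ≈ 0.005576 rad

θ(3) = 80293/14400000 rad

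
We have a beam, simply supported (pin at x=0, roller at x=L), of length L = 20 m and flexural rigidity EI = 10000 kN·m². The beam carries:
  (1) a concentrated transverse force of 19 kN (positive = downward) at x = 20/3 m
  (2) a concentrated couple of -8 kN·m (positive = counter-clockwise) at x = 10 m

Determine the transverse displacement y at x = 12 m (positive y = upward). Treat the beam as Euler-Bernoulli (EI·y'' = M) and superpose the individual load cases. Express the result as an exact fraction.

y(12) = -62806/253125 m

Load 1 — point force P=19 kN at a=20/3 m (b=L-a=40/3):
  y_1 = -Pa(L-x)(2Lx-a²-x²)/(6LEI)  [x>a] = -19·(20/3)·(20-12)·(2·20·12-(20/3)²-12²)/(6·20·10000) = -12464/50625 m
Load 2 — applied couple M₀=-8 kN·m at a=10 m (b=L-a=10):
  y_2 = (M₀x³/(6L)-M₀(x-a)²/2+C₁x)/EI  [x>a] with C₁=M₀(3b²-L²)/(6L)=20/3 = ((-8)·12³/(6·20)-(-8)·(12-10)²/2+(20/3)·12)/10000 = -6/3125 m
Superposition: y = Σ y_i = -62806/253125 m ≈ -0.248122 m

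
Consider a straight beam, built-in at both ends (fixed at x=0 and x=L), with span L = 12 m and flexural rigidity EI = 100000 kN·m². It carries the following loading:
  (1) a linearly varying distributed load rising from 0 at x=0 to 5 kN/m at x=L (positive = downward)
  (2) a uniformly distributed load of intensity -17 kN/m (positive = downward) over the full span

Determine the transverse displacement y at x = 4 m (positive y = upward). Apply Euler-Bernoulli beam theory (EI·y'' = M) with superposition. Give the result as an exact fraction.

Load 1 — triangular load w₀=5 kN/m (0→w₀ over full span):
  y_1 = -w₀x²(L-x)²(x+2L)/(120LEI) = -5·4²·(12-4)²·(4+2·12)/(120·12·100000) = -28/28125 m
Load 2 — uniform load w=-17 kN/m over full span:
  y_2 = -wx²(L-x)²/(24EI) = -(-17)·4²·(12-4)²/(24·100000) = 68/9375 m
Superposition: y = Σ y_i = 176/28125 m ≈ 0.006258 m

y(4) = 176/28125 m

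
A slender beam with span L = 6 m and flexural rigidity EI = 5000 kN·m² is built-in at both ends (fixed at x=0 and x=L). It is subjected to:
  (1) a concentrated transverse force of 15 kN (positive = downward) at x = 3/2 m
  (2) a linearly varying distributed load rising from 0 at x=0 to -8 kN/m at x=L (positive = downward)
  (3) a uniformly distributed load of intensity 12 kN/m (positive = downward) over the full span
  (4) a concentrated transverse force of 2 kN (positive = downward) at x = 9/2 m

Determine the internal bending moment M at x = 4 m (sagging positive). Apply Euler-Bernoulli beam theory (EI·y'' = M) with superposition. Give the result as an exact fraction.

M(4) = 11777/1440 kN·m

Load 1 — point force P=15 kN at a=3/2 m (b=L-a=9/2):
  M_1 = Pa²(a+3b)(L-x)/L³ - Pa²b/L²  [x>a] = 15·(3/2)²·((3/2)+3·(9/2))·(6-4)/6³ - 15·(3/2)²·(9/2)/6² = 15/32 kN·m
Load 2 — triangular load w₀=-8 kN/m (0→w₀ over full span):
  M_2 = 3w₀Lx/20 - w₀L²/30 - w₀x³/(6L) = 3·(-8)·6·4/20 - (-8)·6²/30 - (-8)·4³/(6·6) = -224/45 kN·m
Load 3 — uniform load w=12 kN/m over full span:
  M_3 = wLx/2 - wL²/12 - wx²/2 = 12·6·4/2 - 12·6²/12 - 12·4²/2 = 12 kN·m
Load 4 — point force P=2 kN at a=9/2 m (b=L-a=3/2):
  M_4 = Pb²(3a+b)x/L³ - Pab²/L²  [x≤a] = 2·(3/2)²·(3·(9/2)+(3/2))·4/6³ - 2·(9/2)·(3/2)²/6² = 11/16 kN·m
Superposition: M = Σ M_i = 11777/1440 kN·m ≈ 8.178472 kN·m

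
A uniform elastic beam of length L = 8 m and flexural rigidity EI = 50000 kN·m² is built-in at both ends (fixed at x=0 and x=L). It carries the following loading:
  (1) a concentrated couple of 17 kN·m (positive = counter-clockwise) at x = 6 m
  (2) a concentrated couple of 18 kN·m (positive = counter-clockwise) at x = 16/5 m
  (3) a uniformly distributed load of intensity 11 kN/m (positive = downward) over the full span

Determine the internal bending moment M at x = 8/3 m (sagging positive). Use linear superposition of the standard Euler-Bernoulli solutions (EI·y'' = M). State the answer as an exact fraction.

Load 1 — applied couple M₀=17 kN·m at a=6 m (b=L-a=2):
  M_1 = R_Ax - M_A  [x≤a] with R_A=153/64, M_A=85/16 = (153/64)·(8/3) - (85/16) = 17/16 kN·m
Load 2 — applied couple M₀=18 kN·m at a=16/5 m (b=L-a=24/5):
  M_2 = R_Ax - M_A  [x≤a] with R_A=81/25, M_A=54/25 = (81/25)·(8/3) - (54/25) = 162/25 kN·m
Load 3 — uniform load w=11 kN/m over full span:
  M_3 = wLx/2 - wL²/12 - wx²/2 = 11·8·(8/3)/2 - 11·8²/12 - 11·(8/3)²/2 = 176/9 kN·m
Superposition: M = Σ M_i = 97553/3600 kN·m ≈ 27.098056 kN·m

M(8/3) = 97553/3600 kN·m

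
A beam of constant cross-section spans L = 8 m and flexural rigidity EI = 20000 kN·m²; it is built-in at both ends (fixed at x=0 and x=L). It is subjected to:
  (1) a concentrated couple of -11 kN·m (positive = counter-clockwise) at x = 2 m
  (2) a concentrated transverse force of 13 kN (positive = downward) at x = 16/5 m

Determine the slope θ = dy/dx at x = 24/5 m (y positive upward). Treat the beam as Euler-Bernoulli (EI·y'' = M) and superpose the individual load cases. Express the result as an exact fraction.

θ(24/5) = 36249/62500000 rad

Load 1 — applied couple M₀=-11 kN·m at a=2 m (b=L-a=6):
  θ_1 = (R_Ax²/2 - M_Ax - M₀(x-a))/EI  [x>a] with R_A=-99/64, M_A=33/16 = ((-99/64)·(24/5)²/2 - (33/16)·(24/5) - (-11)·((24/5)-2))/20000 = 77/500000 rad
Load 2 — point force P=13 kN at a=16/5 m (b=L-a=24/5):
  θ_2 = Pa²(L-x)(2bL-(3b+a)(L-x))/(2L³EI)  [x>a] = 13·(16/5)²·(8-(24/5))·(2·(24/5)·8-(3·(24/5)+(16/5))·(8-(24/5)))/(2·8³·20000) = 832/1953125 rad
Superposition: θ = Σ θ_i = 36249/62500000 rad ≈ 0.000580 rad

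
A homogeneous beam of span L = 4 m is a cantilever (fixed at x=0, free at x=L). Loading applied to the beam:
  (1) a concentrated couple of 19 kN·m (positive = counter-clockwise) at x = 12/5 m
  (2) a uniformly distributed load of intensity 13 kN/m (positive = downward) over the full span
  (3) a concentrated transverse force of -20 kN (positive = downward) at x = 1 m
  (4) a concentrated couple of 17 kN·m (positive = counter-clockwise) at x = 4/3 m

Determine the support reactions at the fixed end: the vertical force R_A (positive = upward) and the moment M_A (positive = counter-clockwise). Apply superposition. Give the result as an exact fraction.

R_A = 32 kN, M_A = 48 kN·m

Load 1 — applied couple M₀=19 kN·m at a=12/5 m (b=L-a=8/5):
  R_A = 0 kN
  M_A = -M₀ = -19 kN·m
Load 2 — uniform load w=13 kN/m over full span:
  R_A = wL = 13·4 = 52 kN
  M_A = wL²/2 = 13·4²/2 = 104 kN·m
Load 3 — point force P=-20 kN at a=1 m (b=L-a=3):
  R_A = P = (-20) = -20 kN
  M_A = Pa = (-20)·1 = -20 kN·m
Load 4 — applied couple M₀=17 kN·m at a=4/3 m (b=L-a=8/3):
  R_A = 0 kN
  M_A = -M₀ = -17 kN·m
Superposition: R_A = 32 kN, M_A = 48 kN·m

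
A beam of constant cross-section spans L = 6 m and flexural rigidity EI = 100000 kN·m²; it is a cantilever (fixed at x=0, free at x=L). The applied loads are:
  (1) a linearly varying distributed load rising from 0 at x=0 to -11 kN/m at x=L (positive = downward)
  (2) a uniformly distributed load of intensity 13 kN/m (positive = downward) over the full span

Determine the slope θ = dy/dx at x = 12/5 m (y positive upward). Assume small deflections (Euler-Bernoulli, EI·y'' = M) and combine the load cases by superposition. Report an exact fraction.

Load 1 — triangular load w₀=-11 kN/m (0→w₀ over full span):
  θ_1 = (w₀Lx²/4-w₀L²x/3-w₀x⁴/(24L))/EI = ((-11)·6·(12/5)²/4-(-11)·6²·(12/5)/3-(-11)·(12/5)⁴/(24·6))/100000 = 17523/7812500 rad
Load 2 — uniform load w=13 kN/m over full span:
  θ_2 = -wx(x²-3Lx+3L²)/(6EI) = -13·(12/5)·((12/5)²-3·6·(12/5)+3·6²)/(6·100000) = -5733/1562500 rad
Superposition: θ = Σ θ_i = -5571/3906250 rad ≈ -0.001426 rad

θ(12/5) = -5571/3906250 rad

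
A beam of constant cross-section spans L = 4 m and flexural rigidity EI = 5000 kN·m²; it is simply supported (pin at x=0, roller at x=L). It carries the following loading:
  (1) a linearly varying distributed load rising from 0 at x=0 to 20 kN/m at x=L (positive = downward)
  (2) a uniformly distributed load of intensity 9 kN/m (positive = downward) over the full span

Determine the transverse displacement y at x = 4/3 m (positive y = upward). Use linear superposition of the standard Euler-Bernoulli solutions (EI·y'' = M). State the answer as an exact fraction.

y(4/3) = -4936/455625 m

Load 1 — triangular load w₀=20 kN/m (0→w₀ over full span):
  y_1 = -w₀x(7L⁴-10L²x²+3x⁴)/(360LEI) = -20·(4/3)·(7·4⁴-10·4²·(4/3)²+3·(4/3)⁴)/(360·4·5000) = -512/91125 m
Load 2 — uniform load w=9 kN/m over full span:
  y_2 = -wx(L³-2Lx²+x³)/(24EI) = -9·(4/3)·(4³-2·4·(4/3)²+(4/3)³)/(24·5000) = -88/16875 m
Superposition: y = Σ y_i = -4936/455625 m ≈ -0.010833 m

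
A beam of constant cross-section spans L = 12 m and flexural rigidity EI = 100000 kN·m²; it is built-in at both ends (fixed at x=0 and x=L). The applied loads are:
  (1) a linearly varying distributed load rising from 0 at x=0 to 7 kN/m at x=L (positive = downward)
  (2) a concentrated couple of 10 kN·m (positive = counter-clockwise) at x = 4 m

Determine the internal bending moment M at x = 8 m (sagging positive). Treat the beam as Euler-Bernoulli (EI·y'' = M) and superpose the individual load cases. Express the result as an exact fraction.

M(8) = 734/45 kN·m

Load 1 — triangular load w₀=7 kN/m (0→w₀ over full span):
  M_1 = 3w₀Lx/20 - w₀L²/30 - w₀x³/(6L) = 3·7·12·8/20 - 7·12²/30 - 7·8³/(6·12) = 784/45 kN·m
Load 2 — applied couple M₀=10 kN·m at a=4 m (b=L-a=8):
  M_2 = R_Ax - M_A - M₀  [x>a] with R_A=10/9, M_A=0 = (10/9)·8 - 0 - 10 = -10/9 kN·m
Superposition: M = Σ M_i = 734/45 kN·m ≈ 16.311111 kN·m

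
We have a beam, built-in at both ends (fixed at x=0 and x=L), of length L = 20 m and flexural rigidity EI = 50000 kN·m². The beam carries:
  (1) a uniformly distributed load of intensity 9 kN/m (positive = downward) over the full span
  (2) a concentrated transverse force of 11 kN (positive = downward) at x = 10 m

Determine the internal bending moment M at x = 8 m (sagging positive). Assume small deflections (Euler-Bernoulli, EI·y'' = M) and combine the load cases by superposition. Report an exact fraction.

M(8) = 297/2 kN·m

Load 1 — uniform load w=9 kN/m over full span:
  M_1 = wLx/2 - wL²/12 - wx²/2 = 9·20·8/2 - 9·20²/12 - 9·8²/2 = 132 kN·m
Load 2 — point force P=11 kN at a=10 m (b=L-a=10):
  M_2 = Pb²(3a+b)x/L³ - Pab²/L²  [x≤a] = 11·10²·(3·10+10)·8/20³ - 11·10·10²/20² = 33/2 kN·m
Superposition: M = Σ M_i = 297/2 kN·m ≈ 148.500000 kN·m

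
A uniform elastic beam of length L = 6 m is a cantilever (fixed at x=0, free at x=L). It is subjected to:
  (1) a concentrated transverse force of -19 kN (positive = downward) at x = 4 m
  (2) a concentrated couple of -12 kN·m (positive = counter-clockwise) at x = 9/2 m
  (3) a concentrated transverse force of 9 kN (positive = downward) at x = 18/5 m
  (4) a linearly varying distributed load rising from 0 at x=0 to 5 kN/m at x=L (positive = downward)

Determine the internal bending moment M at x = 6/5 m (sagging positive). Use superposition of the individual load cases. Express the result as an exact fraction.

M(6/5) = -566/25 kN·m

Load 1 — point force P=-19 kN at a=4 m (b=L-a=2):
  M_1 = -P(a-x)  [x≤a] = -(-19)·(4-(6/5)) = 266/5 kN·m
Load 2 — applied couple M₀=-12 kN·m at a=9/2 m (b=L-a=3/2):
  M_2 = M₀  [x≤a] = (-12) = -12 kN·m
Load 3 — point force P=9 kN at a=18/5 m (b=L-a=12/5):
  M_3 = -P(a-x)  [x≤a] = -9·((18/5)-(6/5)) = -108/5 kN·m
Load 4 — triangular load w₀=5 kN/m (0→w₀ over full span):
  M_4 = w₀Lx/2 - w₀L²/3 - w₀x³/(6L) = 5·6·(6/5)/2 - 5·6²/3 - 5·(6/5)³/(6·6) = -1056/25 kN·m
Superposition: M = Σ M_i = -566/25 kN·m ≈ -22.640000 kN·m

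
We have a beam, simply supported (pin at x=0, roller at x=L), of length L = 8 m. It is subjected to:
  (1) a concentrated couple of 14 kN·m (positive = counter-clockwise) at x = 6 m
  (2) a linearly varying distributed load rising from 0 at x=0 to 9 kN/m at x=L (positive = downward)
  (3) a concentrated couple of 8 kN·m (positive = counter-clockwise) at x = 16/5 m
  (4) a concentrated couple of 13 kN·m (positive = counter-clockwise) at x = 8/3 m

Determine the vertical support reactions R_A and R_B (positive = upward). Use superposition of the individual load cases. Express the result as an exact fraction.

Load 1 — applied couple M₀=14 kN·m at a=6 m (b=L-a=2):
  R_A = M₀/L = 14/8 = 7/4 kN
  R_B = -M₀/L = -14/8 = -7/4 kN
Load 2 — triangular load w₀=9 kN/m (0→w₀ over full span):
  R_A = w₀L/6 = 9·8/6 = 12 kN
  R_B = w₀L/3 = 9·8/3 = 24 kN
Load 3 — applied couple M₀=8 kN·m at a=16/5 m (b=L-a=24/5):
  R_A = M₀/L = 8/8 = 1 kN
  R_B = -M₀/L = -8/8 = -1 kN
Load 4 — applied couple M₀=13 kN·m at a=8/3 m (b=L-a=16/3):
  R_A = M₀/L = 13/8 kN
  R_B = -M₀/L = -13/8 kN
Superposition: R_A = 131/8 kN, R_B = 157/8 kN

R_A = 131/8 kN, R_B = 157/8 kN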